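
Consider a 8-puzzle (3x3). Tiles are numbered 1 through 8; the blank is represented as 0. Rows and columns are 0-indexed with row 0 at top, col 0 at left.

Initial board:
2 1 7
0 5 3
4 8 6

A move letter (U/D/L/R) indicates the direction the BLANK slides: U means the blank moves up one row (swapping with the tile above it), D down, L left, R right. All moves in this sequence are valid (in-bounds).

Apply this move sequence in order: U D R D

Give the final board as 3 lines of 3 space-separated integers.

Answer: 2 1 7
5 8 3
4 0 6

Derivation:
After move 1 (U):
0 1 7
2 5 3
4 8 6

After move 2 (D):
2 1 7
0 5 3
4 8 6

After move 3 (R):
2 1 7
5 0 3
4 8 6

After move 4 (D):
2 1 7
5 8 3
4 0 6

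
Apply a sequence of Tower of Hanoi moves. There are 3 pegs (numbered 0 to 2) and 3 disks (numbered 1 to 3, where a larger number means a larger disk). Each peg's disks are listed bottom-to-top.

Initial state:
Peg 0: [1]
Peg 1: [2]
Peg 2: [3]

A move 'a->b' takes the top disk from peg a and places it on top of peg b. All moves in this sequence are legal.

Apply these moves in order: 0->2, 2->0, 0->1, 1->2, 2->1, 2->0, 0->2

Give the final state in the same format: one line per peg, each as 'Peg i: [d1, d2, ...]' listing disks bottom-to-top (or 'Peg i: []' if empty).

After move 1 (0->2):
Peg 0: []
Peg 1: [2]
Peg 2: [3, 1]

After move 2 (2->0):
Peg 0: [1]
Peg 1: [2]
Peg 2: [3]

After move 3 (0->1):
Peg 0: []
Peg 1: [2, 1]
Peg 2: [3]

After move 4 (1->2):
Peg 0: []
Peg 1: [2]
Peg 2: [3, 1]

After move 5 (2->1):
Peg 0: []
Peg 1: [2, 1]
Peg 2: [3]

After move 6 (2->0):
Peg 0: [3]
Peg 1: [2, 1]
Peg 2: []

After move 7 (0->2):
Peg 0: []
Peg 1: [2, 1]
Peg 2: [3]

Answer: Peg 0: []
Peg 1: [2, 1]
Peg 2: [3]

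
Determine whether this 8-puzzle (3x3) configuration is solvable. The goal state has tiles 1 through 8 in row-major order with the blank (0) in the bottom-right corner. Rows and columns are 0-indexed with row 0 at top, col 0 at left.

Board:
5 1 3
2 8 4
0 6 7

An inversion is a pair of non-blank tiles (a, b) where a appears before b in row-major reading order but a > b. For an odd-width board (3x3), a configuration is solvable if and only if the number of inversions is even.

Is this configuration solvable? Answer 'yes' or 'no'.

Inversions (pairs i<j in row-major order where tile[i] > tile[j] > 0): 8
8 is even, so the puzzle is solvable.

Answer: yes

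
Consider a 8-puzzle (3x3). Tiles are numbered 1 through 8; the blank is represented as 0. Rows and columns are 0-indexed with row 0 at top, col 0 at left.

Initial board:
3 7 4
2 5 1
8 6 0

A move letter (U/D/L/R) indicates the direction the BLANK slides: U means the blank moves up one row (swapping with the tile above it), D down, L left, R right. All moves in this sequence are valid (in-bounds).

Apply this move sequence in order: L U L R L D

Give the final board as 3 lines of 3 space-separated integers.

Answer: 3 7 4
8 2 1
0 5 6

Derivation:
After move 1 (L):
3 7 4
2 5 1
8 0 6

After move 2 (U):
3 7 4
2 0 1
8 5 6

After move 3 (L):
3 7 4
0 2 1
8 5 6

After move 4 (R):
3 7 4
2 0 1
8 5 6

After move 5 (L):
3 7 4
0 2 1
8 5 6

After move 6 (D):
3 7 4
8 2 1
0 5 6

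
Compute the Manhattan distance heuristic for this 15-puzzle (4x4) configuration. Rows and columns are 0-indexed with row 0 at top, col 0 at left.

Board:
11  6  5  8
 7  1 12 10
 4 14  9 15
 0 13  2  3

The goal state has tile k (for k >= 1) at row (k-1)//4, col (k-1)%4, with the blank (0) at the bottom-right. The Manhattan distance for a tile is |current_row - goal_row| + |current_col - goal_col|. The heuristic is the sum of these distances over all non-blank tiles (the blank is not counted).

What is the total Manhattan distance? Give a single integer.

Tile 11: at (0,0), goal (2,2), distance |0-2|+|0-2| = 4
Tile 6: at (0,1), goal (1,1), distance |0-1|+|1-1| = 1
Tile 5: at (0,2), goal (1,0), distance |0-1|+|2-0| = 3
Tile 8: at (0,3), goal (1,3), distance |0-1|+|3-3| = 1
Tile 7: at (1,0), goal (1,2), distance |1-1|+|0-2| = 2
Tile 1: at (1,1), goal (0,0), distance |1-0|+|1-0| = 2
Tile 12: at (1,2), goal (2,3), distance |1-2|+|2-3| = 2
Tile 10: at (1,3), goal (2,1), distance |1-2|+|3-1| = 3
Tile 4: at (2,0), goal (0,3), distance |2-0|+|0-3| = 5
Tile 14: at (2,1), goal (3,1), distance |2-3|+|1-1| = 1
Tile 9: at (2,2), goal (2,0), distance |2-2|+|2-0| = 2
Tile 15: at (2,3), goal (3,2), distance |2-3|+|3-2| = 2
Tile 13: at (3,1), goal (3,0), distance |3-3|+|1-0| = 1
Tile 2: at (3,2), goal (0,1), distance |3-0|+|2-1| = 4
Tile 3: at (3,3), goal (0,2), distance |3-0|+|3-2| = 4
Sum: 4 + 1 + 3 + 1 + 2 + 2 + 2 + 3 + 5 + 1 + 2 + 2 + 1 + 4 + 4 = 37

Answer: 37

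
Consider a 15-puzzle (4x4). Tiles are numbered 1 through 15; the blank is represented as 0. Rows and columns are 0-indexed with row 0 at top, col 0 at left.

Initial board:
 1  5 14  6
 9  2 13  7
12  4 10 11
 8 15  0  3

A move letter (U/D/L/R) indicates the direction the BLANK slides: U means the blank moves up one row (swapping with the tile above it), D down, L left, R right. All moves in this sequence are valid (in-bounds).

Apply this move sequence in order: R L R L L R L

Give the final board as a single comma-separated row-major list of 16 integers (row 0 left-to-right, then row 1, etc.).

After move 1 (R):
 1  5 14  6
 9  2 13  7
12  4 10 11
 8 15  3  0

After move 2 (L):
 1  5 14  6
 9  2 13  7
12  4 10 11
 8 15  0  3

After move 3 (R):
 1  5 14  6
 9  2 13  7
12  4 10 11
 8 15  3  0

After move 4 (L):
 1  5 14  6
 9  2 13  7
12  4 10 11
 8 15  0  3

After move 5 (L):
 1  5 14  6
 9  2 13  7
12  4 10 11
 8  0 15  3

After move 6 (R):
 1  5 14  6
 9  2 13  7
12  4 10 11
 8 15  0  3

After move 7 (L):
 1  5 14  6
 9  2 13  7
12  4 10 11
 8  0 15  3

Answer: 1, 5, 14, 6, 9, 2, 13, 7, 12, 4, 10, 11, 8, 0, 15, 3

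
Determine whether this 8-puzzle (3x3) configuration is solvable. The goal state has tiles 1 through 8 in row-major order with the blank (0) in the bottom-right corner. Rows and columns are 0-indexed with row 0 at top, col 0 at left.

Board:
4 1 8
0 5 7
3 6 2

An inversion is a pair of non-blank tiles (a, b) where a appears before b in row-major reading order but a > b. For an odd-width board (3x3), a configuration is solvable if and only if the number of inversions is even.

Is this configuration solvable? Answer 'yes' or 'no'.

Answer: no

Derivation:
Inversions (pairs i<j in row-major order where tile[i] > tile[j] > 0): 15
15 is odd, so the puzzle is not solvable.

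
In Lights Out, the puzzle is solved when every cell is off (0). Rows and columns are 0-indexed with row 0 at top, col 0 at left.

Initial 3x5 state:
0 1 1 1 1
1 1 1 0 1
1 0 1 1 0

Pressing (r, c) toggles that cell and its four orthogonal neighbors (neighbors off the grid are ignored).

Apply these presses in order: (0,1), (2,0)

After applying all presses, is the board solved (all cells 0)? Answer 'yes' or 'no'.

After press 1 at (0,1):
1 0 0 1 1
1 0 1 0 1
1 0 1 1 0

After press 2 at (2,0):
1 0 0 1 1
0 0 1 0 1
0 1 1 1 0

Lights still on: 8

Answer: no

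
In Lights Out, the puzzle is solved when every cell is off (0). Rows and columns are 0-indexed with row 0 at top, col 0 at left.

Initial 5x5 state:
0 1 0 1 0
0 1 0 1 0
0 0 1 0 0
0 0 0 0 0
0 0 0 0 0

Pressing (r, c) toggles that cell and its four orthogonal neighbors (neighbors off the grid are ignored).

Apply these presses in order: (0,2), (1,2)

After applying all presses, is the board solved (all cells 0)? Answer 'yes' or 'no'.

Answer: yes

Derivation:
After press 1 at (0,2):
0 0 1 0 0
0 1 1 1 0
0 0 1 0 0
0 0 0 0 0
0 0 0 0 0

After press 2 at (1,2):
0 0 0 0 0
0 0 0 0 0
0 0 0 0 0
0 0 0 0 0
0 0 0 0 0

Lights still on: 0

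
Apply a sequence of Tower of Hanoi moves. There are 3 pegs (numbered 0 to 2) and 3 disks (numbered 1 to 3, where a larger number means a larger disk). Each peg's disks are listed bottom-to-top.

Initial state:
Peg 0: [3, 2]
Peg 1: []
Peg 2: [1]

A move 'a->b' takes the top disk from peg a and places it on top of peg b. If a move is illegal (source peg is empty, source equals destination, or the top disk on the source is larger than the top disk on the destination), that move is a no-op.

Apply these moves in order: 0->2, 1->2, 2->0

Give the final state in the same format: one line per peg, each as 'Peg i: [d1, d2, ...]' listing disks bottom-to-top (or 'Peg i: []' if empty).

After move 1 (0->2):
Peg 0: [3, 2]
Peg 1: []
Peg 2: [1]

After move 2 (1->2):
Peg 0: [3, 2]
Peg 1: []
Peg 2: [1]

After move 3 (2->0):
Peg 0: [3, 2, 1]
Peg 1: []
Peg 2: []

Answer: Peg 0: [3, 2, 1]
Peg 1: []
Peg 2: []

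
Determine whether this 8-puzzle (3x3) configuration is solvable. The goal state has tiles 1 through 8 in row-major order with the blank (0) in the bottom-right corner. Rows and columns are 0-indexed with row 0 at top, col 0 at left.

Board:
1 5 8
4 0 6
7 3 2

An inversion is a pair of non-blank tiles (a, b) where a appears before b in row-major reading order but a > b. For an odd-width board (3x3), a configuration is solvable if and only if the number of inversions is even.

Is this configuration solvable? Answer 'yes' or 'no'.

Inversions (pairs i<j in row-major order where tile[i] > tile[j] > 0): 15
15 is odd, so the puzzle is not solvable.

Answer: no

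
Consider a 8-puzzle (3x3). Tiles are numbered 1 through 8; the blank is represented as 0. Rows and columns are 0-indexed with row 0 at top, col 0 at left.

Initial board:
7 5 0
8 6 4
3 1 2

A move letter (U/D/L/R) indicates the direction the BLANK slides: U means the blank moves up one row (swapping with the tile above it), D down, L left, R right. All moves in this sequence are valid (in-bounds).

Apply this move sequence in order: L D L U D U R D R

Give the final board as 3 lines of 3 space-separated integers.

After move 1 (L):
7 0 5
8 6 4
3 1 2

After move 2 (D):
7 6 5
8 0 4
3 1 2

After move 3 (L):
7 6 5
0 8 4
3 1 2

After move 4 (U):
0 6 5
7 8 4
3 1 2

After move 5 (D):
7 6 5
0 8 4
3 1 2

After move 6 (U):
0 6 5
7 8 4
3 1 2

After move 7 (R):
6 0 5
7 8 4
3 1 2

After move 8 (D):
6 8 5
7 0 4
3 1 2

After move 9 (R):
6 8 5
7 4 0
3 1 2

Answer: 6 8 5
7 4 0
3 1 2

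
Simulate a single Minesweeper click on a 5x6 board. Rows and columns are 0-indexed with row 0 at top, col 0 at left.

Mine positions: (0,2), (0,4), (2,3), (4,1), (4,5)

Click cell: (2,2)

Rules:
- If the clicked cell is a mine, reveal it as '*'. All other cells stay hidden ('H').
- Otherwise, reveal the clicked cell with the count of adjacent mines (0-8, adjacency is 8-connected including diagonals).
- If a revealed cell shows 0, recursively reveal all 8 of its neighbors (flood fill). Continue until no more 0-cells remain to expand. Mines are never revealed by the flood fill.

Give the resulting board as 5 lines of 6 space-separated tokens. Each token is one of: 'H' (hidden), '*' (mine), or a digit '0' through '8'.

H H H H H H
H H H H H H
H H 1 H H H
H H H H H H
H H H H H H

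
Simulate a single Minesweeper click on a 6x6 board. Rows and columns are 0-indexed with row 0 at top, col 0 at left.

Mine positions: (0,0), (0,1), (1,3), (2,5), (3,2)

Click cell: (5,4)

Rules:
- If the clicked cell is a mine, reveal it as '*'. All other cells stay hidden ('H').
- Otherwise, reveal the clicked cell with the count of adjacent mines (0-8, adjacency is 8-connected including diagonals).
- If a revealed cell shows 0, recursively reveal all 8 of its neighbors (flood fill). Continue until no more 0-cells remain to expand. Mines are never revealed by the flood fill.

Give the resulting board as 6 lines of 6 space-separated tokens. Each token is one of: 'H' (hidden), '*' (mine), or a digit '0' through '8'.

H H H H H H
2 2 H H H H
0 1 H H H H
0 1 H 1 1 1
0 1 1 1 0 0
0 0 0 0 0 0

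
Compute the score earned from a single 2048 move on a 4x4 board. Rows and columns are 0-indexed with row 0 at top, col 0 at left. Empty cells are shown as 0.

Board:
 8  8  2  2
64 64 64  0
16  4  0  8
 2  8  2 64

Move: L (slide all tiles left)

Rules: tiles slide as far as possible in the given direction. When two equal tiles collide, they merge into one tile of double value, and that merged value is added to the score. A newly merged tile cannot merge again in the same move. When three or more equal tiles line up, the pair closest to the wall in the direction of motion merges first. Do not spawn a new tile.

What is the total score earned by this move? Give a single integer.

Answer: 148

Derivation:
Slide left:
row 0: [8, 8, 2, 2] -> [16, 4, 0, 0]  score +20 (running 20)
row 1: [64, 64, 64, 0] -> [128, 64, 0, 0]  score +128 (running 148)
row 2: [16, 4, 0, 8] -> [16, 4, 8, 0]  score +0 (running 148)
row 3: [2, 8, 2, 64] -> [2, 8, 2, 64]  score +0 (running 148)
Board after move:
 16   4   0   0
128  64   0   0
 16   4   8   0
  2   8   2  64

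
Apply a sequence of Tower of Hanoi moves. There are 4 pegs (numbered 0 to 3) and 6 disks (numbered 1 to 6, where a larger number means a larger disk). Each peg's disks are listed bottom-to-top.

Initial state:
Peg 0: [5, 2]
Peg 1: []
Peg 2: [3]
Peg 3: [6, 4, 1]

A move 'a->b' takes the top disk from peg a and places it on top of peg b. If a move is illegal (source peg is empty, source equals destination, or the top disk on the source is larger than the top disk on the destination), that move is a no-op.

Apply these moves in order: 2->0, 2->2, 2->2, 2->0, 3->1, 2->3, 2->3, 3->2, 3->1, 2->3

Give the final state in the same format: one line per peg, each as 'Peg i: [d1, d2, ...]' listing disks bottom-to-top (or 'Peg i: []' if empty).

Answer: Peg 0: [5, 2]
Peg 1: [1]
Peg 2: []
Peg 3: [6, 4, 3]

Derivation:
After move 1 (2->0):
Peg 0: [5, 2]
Peg 1: []
Peg 2: [3]
Peg 3: [6, 4, 1]

After move 2 (2->2):
Peg 0: [5, 2]
Peg 1: []
Peg 2: [3]
Peg 3: [6, 4, 1]

After move 3 (2->2):
Peg 0: [5, 2]
Peg 1: []
Peg 2: [3]
Peg 3: [6, 4, 1]

After move 4 (2->0):
Peg 0: [5, 2]
Peg 1: []
Peg 2: [3]
Peg 3: [6, 4, 1]

After move 5 (3->1):
Peg 0: [5, 2]
Peg 1: [1]
Peg 2: [3]
Peg 3: [6, 4]

After move 6 (2->3):
Peg 0: [5, 2]
Peg 1: [1]
Peg 2: []
Peg 3: [6, 4, 3]

After move 7 (2->3):
Peg 0: [5, 2]
Peg 1: [1]
Peg 2: []
Peg 3: [6, 4, 3]

After move 8 (3->2):
Peg 0: [5, 2]
Peg 1: [1]
Peg 2: [3]
Peg 3: [6, 4]

After move 9 (3->1):
Peg 0: [5, 2]
Peg 1: [1]
Peg 2: [3]
Peg 3: [6, 4]

After move 10 (2->3):
Peg 0: [5, 2]
Peg 1: [1]
Peg 2: []
Peg 3: [6, 4, 3]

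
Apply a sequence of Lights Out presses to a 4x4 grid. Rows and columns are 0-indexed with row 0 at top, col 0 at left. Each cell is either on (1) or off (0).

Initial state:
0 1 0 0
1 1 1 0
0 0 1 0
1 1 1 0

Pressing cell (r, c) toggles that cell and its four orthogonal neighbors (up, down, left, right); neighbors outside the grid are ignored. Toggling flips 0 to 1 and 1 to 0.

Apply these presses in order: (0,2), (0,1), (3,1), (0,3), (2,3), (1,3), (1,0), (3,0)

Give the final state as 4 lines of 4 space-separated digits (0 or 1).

Answer: 0 1 1 1
0 1 1 1
0 1 0 0
1 1 0 1

Derivation:
After press 1 at (0,2):
0 0 1 1
1 1 0 0
0 0 1 0
1 1 1 0

After press 2 at (0,1):
1 1 0 1
1 0 0 0
0 0 1 0
1 1 1 0

After press 3 at (3,1):
1 1 0 1
1 0 0 0
0 1 1 0
0 0 0 0

After press 4 at (0,3):
1 1 1 0
1 0 0 1
0 1 1 0
0 0 0 0

After press 5 at (2,3):
1 1 1 0
1 0 0 0
0 1 0 1
0 0 0 1

After press 6 at (1,3):
1 1 1 1
1 0 1 1
0 1 0 0
0 0 0 1

After press 7 at (1,0):
0 1 1 1
0 1 1 1
1 1 0 0
0 0 0 1

After press 8 at (3,0):
0 1 1 1
0 1 1 1
0 1 0 0
1 1 0 1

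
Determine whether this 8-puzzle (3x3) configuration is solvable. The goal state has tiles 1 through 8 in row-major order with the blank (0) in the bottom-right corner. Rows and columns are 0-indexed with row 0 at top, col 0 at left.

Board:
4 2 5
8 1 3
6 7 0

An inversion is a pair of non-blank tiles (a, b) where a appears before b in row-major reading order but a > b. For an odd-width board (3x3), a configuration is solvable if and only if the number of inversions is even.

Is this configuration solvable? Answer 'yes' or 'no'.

Answer: yes

Derivation:
Inversions (pairs i<j in row-major order where tile[i] > tile[j] > 0): 10
10 is even, so the puzzle is solvable.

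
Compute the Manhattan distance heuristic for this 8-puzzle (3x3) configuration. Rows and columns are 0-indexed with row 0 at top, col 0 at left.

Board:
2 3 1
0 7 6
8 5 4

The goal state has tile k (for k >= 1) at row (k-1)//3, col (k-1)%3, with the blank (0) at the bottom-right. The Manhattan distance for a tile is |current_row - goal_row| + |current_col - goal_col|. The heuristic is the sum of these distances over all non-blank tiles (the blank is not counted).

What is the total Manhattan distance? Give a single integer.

Answer: 11

Derivation:
Tile 2: at (0,0), goal (0,1), distance |0-0|+|0-1| = 1
Tile 3: at (0,1), goal (0,2), distance |0-0|+|1-2| = 1
Tile 1: at (0,2), goal (0,0), distance |0-0|+|2-0| = 2
Tile 7: at (1,1), goal (2,0), distance |1-2|+|1-0| = 2
Tile 6: at (1,2), goal (1,2), distance |1-1|+|2-2| = 0
Tile 8: at (2,0), goal (2,1), distance |2-2|+|0-1| = 1
Tile 5: at (2,1), goal (1,1), distance |2-1|+|1-1| = 1
Tile 4: at (2,2), goal (1,0), distance |2-1|+|2-0| = 3
Sum: 1 + 1 + 2 + 2 + 0 + 1 + 1 + 3 = 11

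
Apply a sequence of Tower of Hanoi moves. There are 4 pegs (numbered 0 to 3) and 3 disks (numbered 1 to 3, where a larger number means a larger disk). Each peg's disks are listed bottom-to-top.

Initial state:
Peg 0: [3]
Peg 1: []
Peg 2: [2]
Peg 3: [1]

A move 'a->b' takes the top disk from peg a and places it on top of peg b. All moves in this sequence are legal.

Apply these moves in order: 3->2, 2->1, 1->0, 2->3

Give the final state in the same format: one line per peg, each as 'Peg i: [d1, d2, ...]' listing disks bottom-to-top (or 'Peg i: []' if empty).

After move 1 (3->2):
Peg 0: [3]
Peg 1: []
Peg 2: [2, 1]
Peg 3: []

After move 2 (2->1):
Peg 0: [3]
Peg 1: [1]
Peg 2: [2]
Peg 3: []

After move 3 (1->0):
Peg 0: [3, 1]
Peg 1: []
Peg 2: [2]
Peg 3: []

After move 4 (2->3):
Peg 0: [3, 1]
Peg 1: []
Peg 2: []
Peg 3: [2]

Answer: Peg 0: [3, 1]
Peg 1: []
Peg 2: []
Peg 3: [2]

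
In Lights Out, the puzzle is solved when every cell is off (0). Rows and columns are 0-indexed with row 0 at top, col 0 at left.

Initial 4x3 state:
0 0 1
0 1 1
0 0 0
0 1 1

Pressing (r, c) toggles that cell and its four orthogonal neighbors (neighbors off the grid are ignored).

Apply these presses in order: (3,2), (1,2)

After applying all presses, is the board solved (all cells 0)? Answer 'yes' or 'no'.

Answer: yes

Derivation:
After press 1 at (3,2):
0 0 1
0 1 1
0 0 1
0 0 0

After press 2 at (1,2):
0 0 0
0 0 0
0 0 0
0 0 0

Lights still on: 0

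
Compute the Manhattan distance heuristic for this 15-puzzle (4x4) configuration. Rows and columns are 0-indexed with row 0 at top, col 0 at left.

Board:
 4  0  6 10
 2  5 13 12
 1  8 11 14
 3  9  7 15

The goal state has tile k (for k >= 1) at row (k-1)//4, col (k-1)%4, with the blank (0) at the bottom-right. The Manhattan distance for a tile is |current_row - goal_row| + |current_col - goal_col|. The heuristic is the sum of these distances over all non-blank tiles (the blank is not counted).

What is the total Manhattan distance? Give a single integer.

Tile 4: (0,0)->(0,3) = 3
Tile 6: (0,2)->(1,1) = 2
Tile 10: (0,3)->(2,1) = 4
Tile 2: (1,0)->(0,1) = 2
Tile 5: (1,1)->(1,0) = 1
Tile 13: (1,2)->(3,0) = 4
Tile 12: (1,3)->(2,3) = 1
Tile 1: (2,0)->(0,0) = 2
Tile 8: (2,1)->(1,3) = 3
Tile 11: (2,2)->(2,2) = 0
Tile 14: (2,3)->(3,1) = 3
Tile 3: (3,0)->(0,2) = 5
Tile 9: (3,1)->(2,0) = 2
Tile 7: (3,2)->(1,2) = 2
Tile 15: (3,3)->(3,2) = 1
Sum: 3 + 2 + 4 + 2 + 1 + 4 + 1 + 2 + 3 + 0 + 3 + 5 + 2 + 2 + 1 = 35

Answer: 35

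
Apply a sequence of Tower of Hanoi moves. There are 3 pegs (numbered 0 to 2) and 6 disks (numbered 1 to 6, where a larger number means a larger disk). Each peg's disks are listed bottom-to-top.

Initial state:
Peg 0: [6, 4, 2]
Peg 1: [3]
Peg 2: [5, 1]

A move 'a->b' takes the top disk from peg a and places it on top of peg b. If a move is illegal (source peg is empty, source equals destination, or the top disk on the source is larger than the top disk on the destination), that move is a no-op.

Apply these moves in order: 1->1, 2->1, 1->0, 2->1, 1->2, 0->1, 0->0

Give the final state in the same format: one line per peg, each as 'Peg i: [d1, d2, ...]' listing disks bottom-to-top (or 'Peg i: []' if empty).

After move 1 (1->1):
Peg 0: [6, 4, 2]
Peg 1: [3]
Peg 2: [5, 1]

After move 2 (2->1):
Peg 0: [6, 4, 2]
Peg 1: [3, 1]
Peg 2: [5]

After move 3 (1->0):
Peg 0: [6, 4, 2, 1]
Peg 1: [3]
Peg 2: [5]

After move 4 (2->1):
Peg 0: [6, 4, 2, 1]
Peg 1: [3]
Peg 2: [5]

After move 5 (1->2):
Peg 0: [6, 4, 2, 1]
Peg 1: []
Peg 2: [5, 3]

After move 6 (0->1):
Peg 0: [6, 4, 2]
Peg 1: [1]
Peg 2: [5, 3]

After move 7 (0->0):
Peg 0: [6, 4, 2]
Peg 1: [1]
Peg 2: [5, 3]

Answer: Peg 0: [6, 4, 2]
Peg 1: [1]
Peg 2: [5, 3]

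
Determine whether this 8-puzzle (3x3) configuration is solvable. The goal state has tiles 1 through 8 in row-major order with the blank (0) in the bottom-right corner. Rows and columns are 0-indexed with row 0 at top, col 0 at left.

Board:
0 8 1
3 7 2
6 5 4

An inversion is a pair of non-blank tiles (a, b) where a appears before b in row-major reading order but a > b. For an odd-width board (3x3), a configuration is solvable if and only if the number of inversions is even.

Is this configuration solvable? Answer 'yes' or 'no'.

Answer: no

Derivation:
Inversions (pairs i<j in row-major order where tile[i] > tile[j] > 0): 15
15 is odd, so the puzzle is not solvable.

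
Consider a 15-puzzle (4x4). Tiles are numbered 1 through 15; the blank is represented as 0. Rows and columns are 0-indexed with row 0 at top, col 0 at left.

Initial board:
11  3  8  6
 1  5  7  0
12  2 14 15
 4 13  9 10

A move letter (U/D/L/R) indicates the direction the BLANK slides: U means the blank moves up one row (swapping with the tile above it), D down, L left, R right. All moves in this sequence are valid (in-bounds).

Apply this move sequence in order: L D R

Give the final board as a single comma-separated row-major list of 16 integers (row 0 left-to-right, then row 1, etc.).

After move 1 (L):
11  3  8  6
 1  5  0  7
12  2 14 15
 4 13  9 10

After move 2 (D):
11  3  8  6
 1  5 14  7
12  2  0 15
 4 13  9 10

After move 3 (R):
11  3  8  6
 1  5 14  7
12  2 15  0
 4 13  9 10

Answer: 11, 3, 8, 6, 1, 5, 14, 7, 12, 2, 15, 0, 4, 13, 9, 10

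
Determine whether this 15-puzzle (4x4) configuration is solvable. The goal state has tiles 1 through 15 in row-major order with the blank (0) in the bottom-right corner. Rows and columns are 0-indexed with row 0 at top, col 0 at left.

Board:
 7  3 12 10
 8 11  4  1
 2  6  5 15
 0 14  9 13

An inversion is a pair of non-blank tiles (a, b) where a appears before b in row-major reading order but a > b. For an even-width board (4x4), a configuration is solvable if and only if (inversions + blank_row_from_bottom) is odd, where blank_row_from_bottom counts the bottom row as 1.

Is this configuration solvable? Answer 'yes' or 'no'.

Inversions: 43
Blank is in row 3 (0-indexed from top), which is row 1 counting from the bottom (bottom = 1).
43 + 1 = 44, which is even, so the puzzle is not solvable.

Answer: no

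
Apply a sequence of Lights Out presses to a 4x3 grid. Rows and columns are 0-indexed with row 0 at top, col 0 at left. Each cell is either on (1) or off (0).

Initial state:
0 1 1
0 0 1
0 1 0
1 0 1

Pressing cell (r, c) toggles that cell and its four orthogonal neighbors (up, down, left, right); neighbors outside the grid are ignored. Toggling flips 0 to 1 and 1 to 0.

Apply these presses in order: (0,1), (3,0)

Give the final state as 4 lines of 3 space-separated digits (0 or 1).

Answer: 1 0 0
0 1 1
1 1 0
0 1 1

Derivation:
After press 1 at (0,1):
1 0 0
0 1 1
0 1 0
1 0 1

After press 2 at (3,0):
1 0 0
0 1 1
1 1 0
0 1 1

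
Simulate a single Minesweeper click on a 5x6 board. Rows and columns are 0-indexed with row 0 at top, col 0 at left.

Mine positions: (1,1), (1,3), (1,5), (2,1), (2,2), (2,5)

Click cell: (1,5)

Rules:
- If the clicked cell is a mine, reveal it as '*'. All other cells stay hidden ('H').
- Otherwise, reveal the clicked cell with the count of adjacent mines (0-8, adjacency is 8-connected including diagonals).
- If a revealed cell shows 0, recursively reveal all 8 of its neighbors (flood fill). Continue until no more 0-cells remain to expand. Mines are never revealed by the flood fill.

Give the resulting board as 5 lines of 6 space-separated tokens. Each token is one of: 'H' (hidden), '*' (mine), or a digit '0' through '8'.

H H H H H H
H H H H H *
H H H H H H
H H H H H H
H H H H H H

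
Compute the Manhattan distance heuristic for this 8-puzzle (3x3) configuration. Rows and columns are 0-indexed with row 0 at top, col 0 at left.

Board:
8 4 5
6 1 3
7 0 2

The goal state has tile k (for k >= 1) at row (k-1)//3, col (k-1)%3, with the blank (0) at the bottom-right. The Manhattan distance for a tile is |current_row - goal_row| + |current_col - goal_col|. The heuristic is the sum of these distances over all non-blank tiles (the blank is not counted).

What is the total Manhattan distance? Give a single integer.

Answer: 15

Derivation:
Tile 8: (0,0)->(2,1) = 3
Tile 4: (0,1)->(1,0) = 2
Tile 5: (0,2)->(1,1) = 2
Tile 6: (1,0)->(1,2) = 2
Tile 1: (1,1)->(0,0) = 2
Tile 3: (1,2)->(0,2) = 1
Tile 7: (2,0)->(2,0) = 0
Tile 2: (2,2)->(0,1) = 3
Sum: 3 + 2 + 2 + 2 + 2 + 1 + 0 + 3 = 15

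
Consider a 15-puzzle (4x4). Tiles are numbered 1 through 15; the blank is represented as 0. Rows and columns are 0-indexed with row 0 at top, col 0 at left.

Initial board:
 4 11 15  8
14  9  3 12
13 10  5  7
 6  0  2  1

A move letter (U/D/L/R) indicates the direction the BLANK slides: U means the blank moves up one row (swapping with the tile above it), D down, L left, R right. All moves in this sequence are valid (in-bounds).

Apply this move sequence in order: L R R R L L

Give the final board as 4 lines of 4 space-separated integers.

After move 1 (L):
 4 11 15  8
14  9  3 12
13 10  5  7
 0  6  2  1

After move 2 (R):
 4 11 15  8
14  9  3 12
13 10  5  7
 6  0  2  1

After move 3 (R):
 4 11 15  8
14  9  3 12
13 10  5  7
 6  2  0  1

After move 4 (R):
 4 11 15  8
14  9  3 12
13 10  5  7
 6  2  1  0

After move 5 (L):
 4 11 15  8
14  9  3 12
13 10  5  7
 6  2  0  1

After move 6 (L):
 4 11 15  8
14  9  3 12
13 10  5  7
 6  0  2  1

Answer:  4 11 15  8
14  9  3 12
13 10  5  7
 6  0  2  1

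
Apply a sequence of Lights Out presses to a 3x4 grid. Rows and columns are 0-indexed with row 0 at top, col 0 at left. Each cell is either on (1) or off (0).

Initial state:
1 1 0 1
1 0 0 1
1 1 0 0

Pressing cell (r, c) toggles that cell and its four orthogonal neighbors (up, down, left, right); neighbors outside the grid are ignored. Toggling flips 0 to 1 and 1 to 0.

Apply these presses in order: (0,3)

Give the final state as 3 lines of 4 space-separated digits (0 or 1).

Answer: 1 1 1 0
1 0 0 0
1 1 0 0

Derivation:
After press 1 at (0,3):
1 1 1 0
1 0 0 0
1 1 0 0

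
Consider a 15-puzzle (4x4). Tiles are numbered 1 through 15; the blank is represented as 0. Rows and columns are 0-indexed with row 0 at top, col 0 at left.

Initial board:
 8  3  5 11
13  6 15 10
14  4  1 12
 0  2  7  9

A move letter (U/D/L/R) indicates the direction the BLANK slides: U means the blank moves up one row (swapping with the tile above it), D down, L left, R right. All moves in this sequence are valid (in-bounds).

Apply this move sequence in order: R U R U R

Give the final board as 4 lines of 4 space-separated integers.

Answer:  8  3  5 11
13  6 10  0
14  1 15 12
 2  4  7  9

Derivation:
After move 1 (R):
 8  3  5 11
13  6 15 10
14  4  1 12
 2  0  7  9

After move 2 (U):
 8  3  5 11
13  6 15 10
14  0  1 12
 2  4  7  9

After move 3 (R):
 8  3  5 11
13  6 15 10
14  1  0 12
 2  4  7  9

After move 4 (U):
 8  3  5 11
13  6  0 10
14  1 15 12
 2  4  7  9

After move 5 (R):
 8  3  5 11
13  6 10  0
14  1 15 12
 2  4  7  9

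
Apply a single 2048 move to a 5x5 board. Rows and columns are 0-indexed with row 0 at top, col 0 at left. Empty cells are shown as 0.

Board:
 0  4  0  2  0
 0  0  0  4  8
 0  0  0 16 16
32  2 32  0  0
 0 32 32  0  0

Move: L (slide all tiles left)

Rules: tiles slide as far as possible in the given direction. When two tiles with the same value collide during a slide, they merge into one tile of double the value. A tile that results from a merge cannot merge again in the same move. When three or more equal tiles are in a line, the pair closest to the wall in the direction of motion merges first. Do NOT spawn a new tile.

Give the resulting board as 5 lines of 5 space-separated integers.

Slide left:
row 0: [0, 4, 0, 2, 0] -> [4, 2, 0, 0, 0]
row 1: [0, 0, 0, 4, 8] -> [4, 8, 0, 0, 0]
row 2: [0, 0, 0, 16, 16] -> [32, 0, 0, 0, 0]
row 3: [32, 2, 32, 0, 0] -> [32, 2, 32, 0, 0]
row 4: [0, 32, 32, 0, 0] -> [64, 0, 0, 0, 0]

Answer:  4  2  0  0  0
 4  8  0  0  0
32  0  0  0  0
32  2 32  0  0
64  0  0  0  0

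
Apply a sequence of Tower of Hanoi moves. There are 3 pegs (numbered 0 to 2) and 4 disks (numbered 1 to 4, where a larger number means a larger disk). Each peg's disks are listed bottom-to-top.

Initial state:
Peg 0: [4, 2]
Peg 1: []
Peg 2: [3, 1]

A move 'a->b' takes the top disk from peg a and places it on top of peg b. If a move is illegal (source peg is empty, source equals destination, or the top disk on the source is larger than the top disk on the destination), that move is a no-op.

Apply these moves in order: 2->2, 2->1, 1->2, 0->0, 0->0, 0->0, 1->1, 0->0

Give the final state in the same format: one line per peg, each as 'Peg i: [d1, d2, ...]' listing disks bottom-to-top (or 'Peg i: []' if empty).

Answer: Peg 0: [4, 2]
Peg 1: []
Peg 2: [3, 1]

Derivation:
After move 1 (2->2):
Peg 0: [4, 2]
Peg 1: []
Peg 2: [3, 1]

After move 2 (2->1):
Peg 0: [4, 2]
Peg 1: [1]
Peg 2: [3]

After move 3 (1->2):
Peg 0: [4, 2]
Peg 1: []
Peg 2: [3, 1]

After move 4 (0->0):
Peg 0: [4, 2]
Peg 1: []
Peg 2: [3, 1]

After move 5 (0->0):
Peg 0: [4, 2]
Peg 1: []
Peg 2: [3, 1]

After move 6 (0->0):
Peg 0: [4, 2]
Peg 1: []
Peg 2: [3, 1]

After move 7 (1->1):
Peg 0: [4, 2]
Peg 1: []
Peg 2: [3, 1]

After move 8 (0->0):
Peg 0: [4, 2]
Peg 1: []
Peg 2: [3, 1]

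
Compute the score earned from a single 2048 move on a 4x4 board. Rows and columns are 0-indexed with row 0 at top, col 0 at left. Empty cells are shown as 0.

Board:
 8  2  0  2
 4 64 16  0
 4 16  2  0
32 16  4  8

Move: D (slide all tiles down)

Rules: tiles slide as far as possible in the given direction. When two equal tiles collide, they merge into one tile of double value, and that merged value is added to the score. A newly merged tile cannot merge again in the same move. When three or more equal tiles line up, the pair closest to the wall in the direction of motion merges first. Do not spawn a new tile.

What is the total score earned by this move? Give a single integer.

Slide down:
col 0: [8, 4, 4, 32] -> [0, 8, 8, 32]  score +8 (running 8)
col 1: [2, 64, 16, 16] -> [0, 2, 64, 32]  score +32 (running 40)
col 2: [0, 16, 2, 4] -> [0, 16, 2, 4]  score +0 (running 40)
col 3: [2, 0, 0, 8] -> [0, 0, 2, 8]  score +0 (running 40)
Board after move:
 0  0  0  0
 8  2 16  0
 8 64  2  2
32 32  4  8

Answer: 40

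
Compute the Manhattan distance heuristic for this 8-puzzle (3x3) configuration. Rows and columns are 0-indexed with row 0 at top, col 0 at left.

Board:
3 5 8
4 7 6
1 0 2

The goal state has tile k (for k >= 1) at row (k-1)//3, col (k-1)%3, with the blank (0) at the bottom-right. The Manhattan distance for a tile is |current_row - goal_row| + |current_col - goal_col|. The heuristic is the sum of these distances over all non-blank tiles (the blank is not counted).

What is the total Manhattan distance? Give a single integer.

Tile 3: at (0,0), goal (0,2), distance |0-0|+|0-2| = 2
Tile 5: at (0,1), goal (1,1), distance |0-1|+|1-1| = 1
Tile 8: at (0,2), goal (2,1), distance |0-2|+|2-1| = 3
Tile 4: at (1,0), goal (1,0), distance |1-1|+|0-0| = 0
Tile 7: at (1,1), goal (2,0), distance |1-2|+|1-0| = 2
Tile 6: at (1,2), goal (1,2), distance |1-1|+|2-2| = 0
Tile 1: at (2,0), goal (0,0), distance |2-0|+|0-0| = 2
Tile 2: at (2,2), goal (0,1), distance |2-0|+|2-1| = 3
Sum: 2 + 1 + 3 + 0 + 2 + 0 + 2 + 3 = 13

Answer: 13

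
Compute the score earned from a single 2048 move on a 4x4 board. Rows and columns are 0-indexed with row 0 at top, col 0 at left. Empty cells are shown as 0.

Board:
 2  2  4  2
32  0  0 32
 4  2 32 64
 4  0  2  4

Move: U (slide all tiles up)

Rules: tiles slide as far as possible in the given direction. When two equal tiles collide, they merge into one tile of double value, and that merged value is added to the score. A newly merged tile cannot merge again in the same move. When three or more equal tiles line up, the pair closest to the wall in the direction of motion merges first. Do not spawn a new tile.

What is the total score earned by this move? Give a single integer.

Slide up:
col 0: [2, 32, 4, 4] -> [2, 32, 8, 0]  score +8 (running 8)
col 1: [2, 0, 2, 0] -> [4, 0, 0, 0]  score +4 (running 12)
col 2: [4, 0, 32, 2] -> [4, 32, 2, 0]  score +0 (running 12)
col 3: [2, 32, 64, 4] -> [2, 32, 64, 4]  score +0 (running 12)
Board after move:
 2  4  4  2
32  0 32 32
 8  0  2 64
 0  0  0  4

Answer: 12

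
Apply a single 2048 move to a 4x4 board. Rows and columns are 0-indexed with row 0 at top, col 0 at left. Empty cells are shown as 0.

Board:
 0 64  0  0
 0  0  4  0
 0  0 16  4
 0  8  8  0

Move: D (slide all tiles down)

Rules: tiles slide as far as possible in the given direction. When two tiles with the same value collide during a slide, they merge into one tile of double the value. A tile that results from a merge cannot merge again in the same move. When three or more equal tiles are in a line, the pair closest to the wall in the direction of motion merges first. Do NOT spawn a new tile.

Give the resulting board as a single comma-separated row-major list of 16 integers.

Slide down:
col 0: [0, 0, 0, 0] -> [0, 0, 0, 0]
col 1: [64, 0, 0, 8] -> [0, 0, 64, 8]
col 2: [0, 4, 16, 8] -> [0, 4, 16, 8]
col 3: [0, 0, 4, 0] -> [0, 0, 0, 4]

Answer: 0, 0, 0, 0, 0, 0, 4, 0, 0, 64, 16, 0, 0, 8, 8, 4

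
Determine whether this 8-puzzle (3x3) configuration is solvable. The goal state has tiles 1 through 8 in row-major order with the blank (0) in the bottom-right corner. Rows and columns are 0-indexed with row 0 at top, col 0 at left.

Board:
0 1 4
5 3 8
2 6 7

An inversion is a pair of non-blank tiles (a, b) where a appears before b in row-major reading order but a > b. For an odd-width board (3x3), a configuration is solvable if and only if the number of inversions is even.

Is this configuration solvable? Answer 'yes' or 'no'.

Inversions (pairs i<j in row-major order where tile[i] > tile[j] > 0): 8
8 is even, so the puzzle is solvable.

Answer: yes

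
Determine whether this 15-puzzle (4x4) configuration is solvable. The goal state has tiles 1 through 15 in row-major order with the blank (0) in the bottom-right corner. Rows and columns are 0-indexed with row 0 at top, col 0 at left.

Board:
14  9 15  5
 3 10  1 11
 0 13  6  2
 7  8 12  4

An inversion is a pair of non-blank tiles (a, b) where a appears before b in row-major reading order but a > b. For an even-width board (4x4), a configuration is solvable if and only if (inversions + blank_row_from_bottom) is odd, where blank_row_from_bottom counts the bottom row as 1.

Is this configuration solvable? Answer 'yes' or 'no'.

Inversions: 61
Blank is in row 2 (0-indexed from top), which is row 2 counting from the bottom (bottom = 1).
61 + 2 = 63, which is odd, so the puzzle is solvable.

Answer: yes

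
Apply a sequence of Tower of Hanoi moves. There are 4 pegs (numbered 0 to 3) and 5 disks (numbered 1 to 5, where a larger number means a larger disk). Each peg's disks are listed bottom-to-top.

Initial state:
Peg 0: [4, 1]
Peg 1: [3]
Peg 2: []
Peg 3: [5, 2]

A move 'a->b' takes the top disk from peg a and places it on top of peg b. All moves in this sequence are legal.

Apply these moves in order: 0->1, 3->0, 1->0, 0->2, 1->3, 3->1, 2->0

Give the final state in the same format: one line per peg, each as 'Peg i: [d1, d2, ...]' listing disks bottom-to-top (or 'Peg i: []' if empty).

Answer: Peg 0: [4, 2, 1]
Peg 1: [3]
Peg 2: []
Peg 3: [5]

Derivation:
After move 1 (0->1):
Peg 0: [4]
Peg 1: [3, 1]
Peg 2: []
Peg 3: [5, 2]

After move 2 (3->0):
Peg 0: [4, 2]
Peg 1: [3, 1]
Peg 2: []
Peg 3: [5]

After move 3 (1->0):
Peg 0: [4, 2, 1]
Peg 1: [3]
Peg 2: []
Peg 3: [5]

After move 4 (0->2):
Peg 0: [4, 2]
Peg 1: [3]
Peg 2: [1]
Peg 3: [5]

After move 5 (1->3):
Peg 0: [4, 2]
Peg 1: []
Peg 2: [1]
Peg 3: [5, 3]

After move 6 (3->1):
Peg 0: [4, 2]
Peg 1: [3]
Peg 2: [1]
Peg 3: [5]

After move 7 (2->0):
Peg 0: [4, 2, 1]
Peg 1: [3]
Peg 2: []
Peg 3: [5]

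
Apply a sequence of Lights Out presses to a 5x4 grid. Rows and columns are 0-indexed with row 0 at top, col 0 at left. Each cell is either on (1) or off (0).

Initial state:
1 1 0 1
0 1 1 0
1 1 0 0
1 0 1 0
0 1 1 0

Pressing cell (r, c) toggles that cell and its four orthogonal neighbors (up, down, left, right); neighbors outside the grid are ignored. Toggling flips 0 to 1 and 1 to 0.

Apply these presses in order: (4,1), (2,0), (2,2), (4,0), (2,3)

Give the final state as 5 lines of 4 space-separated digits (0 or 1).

After press 1 at (4,1):
1 1 0 1
0 1 1 0
1 1 0 0
1 1 1 0
1 0 0 0

After press 2 at (2,0):
1 1 0 1
1 1 1 0
0 0 0 0
0 1 1 0
1 0 0 0

After press 3 at (2,2):
1 1 0 1
1 1 0 0
0 1 1 1
0 1 0 0
1 0 0 0

After press 4 at (4,0):
1 1 0 1
1 1 0 0
0 1 1 1
1 1 0 0
0 1 0 0

After press 5 at (2,3):
1 1 0 1
1 1 0 1
0 1 0 0
1 1 0 1
0 1 0 0

Answer: 1 1 0 1
1 1 0 1
0 1 0 0
1 1 0 1
0 1 0 0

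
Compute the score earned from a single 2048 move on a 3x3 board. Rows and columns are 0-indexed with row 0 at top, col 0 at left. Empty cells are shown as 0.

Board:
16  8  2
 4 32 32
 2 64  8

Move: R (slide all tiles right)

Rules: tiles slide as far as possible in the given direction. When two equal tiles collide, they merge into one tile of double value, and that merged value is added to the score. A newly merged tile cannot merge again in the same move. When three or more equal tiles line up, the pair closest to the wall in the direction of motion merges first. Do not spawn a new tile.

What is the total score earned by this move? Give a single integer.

Answer: 64

Derivation:
Slide right:
row 0: [16, 8, 2] -> [16, 8, 2]  score +0 (running 0)
row 1: [4, 32, 32] -> [0, 4, 64]  score +64 (running 64)
row 2: [2, 64, 8] -> [2, 64, 8]  score +0 (running 64)
Board after move:
16  8  2
 0  4 64
 2 64  8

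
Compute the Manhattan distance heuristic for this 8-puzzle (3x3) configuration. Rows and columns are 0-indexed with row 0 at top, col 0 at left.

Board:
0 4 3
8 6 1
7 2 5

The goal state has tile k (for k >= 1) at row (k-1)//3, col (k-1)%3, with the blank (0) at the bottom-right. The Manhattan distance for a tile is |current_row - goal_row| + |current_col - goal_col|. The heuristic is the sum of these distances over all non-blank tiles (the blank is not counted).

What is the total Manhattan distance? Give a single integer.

Tile 4: (0,1)->(1,0) = 2
Tile 3: (0,2)->(0,2) = 0
Tile 8: (1,0)->(2,1) = 2
Tile 6: (1,1)->(1,2) = 1
Tile 1: (1,2)->(0,0) = 3
Tile 7: (2,0)->(2,0) = 0
Tile 2: (2,1)->(0,1) = 2
Tile 5: (2,2)->(1,1) = 2
Sum: 2 + 0 + 2 + 1 + 3 + 0 + 2 + 2 = 12

Answer: 12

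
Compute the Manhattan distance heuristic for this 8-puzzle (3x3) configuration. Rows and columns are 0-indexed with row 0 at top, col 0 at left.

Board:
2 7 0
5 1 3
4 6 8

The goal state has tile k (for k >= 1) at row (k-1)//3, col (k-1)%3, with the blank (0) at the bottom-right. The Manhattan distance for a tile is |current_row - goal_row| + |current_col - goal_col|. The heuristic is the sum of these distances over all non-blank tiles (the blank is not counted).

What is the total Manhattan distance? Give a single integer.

Tile 2: (0,0)->(0,1) = 1
Tile 7: (0,1)->(2,0) = 3
Tile 5: (1,0)->(1,1) = 1
Tile 1: (1,1)->(0,0) = 2
Tile 3: (1,2)->(0,2) = 1
Tile 4: (2,0)->(1,0) = 1
Tile 6: (2,1)->(1,2) = 2
Tile 8: (2,2)->(2,1) = 1
Sum: 1 + 3 + 1 + 2 + 1 + 1 + 2 + 1 = 12

Answer: 12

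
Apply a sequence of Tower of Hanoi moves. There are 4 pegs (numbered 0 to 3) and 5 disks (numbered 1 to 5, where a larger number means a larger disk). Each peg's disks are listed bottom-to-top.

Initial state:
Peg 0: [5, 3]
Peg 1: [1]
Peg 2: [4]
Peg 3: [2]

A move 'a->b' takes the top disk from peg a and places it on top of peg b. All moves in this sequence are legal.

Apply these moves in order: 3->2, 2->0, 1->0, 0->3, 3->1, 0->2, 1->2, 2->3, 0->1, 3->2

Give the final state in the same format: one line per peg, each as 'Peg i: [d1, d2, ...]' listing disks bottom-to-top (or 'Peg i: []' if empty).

Answer: Peg 0: [5]
Peg 1: [3]
Peg 2: [4, 2, 1]
Peg 3: []

Derivation:
After move 1 (3->2):
Peg 0: [5, 3]
Peg 1: [1]
Peg 2: [4, 2]
Peg 3: []

After move 2 (2->0):
Peg 0: [5, 3, 2]
Peg 1: [1]
Peg 2: [4]
Peg 3: []

After move 3 (1->0):
Peg 0: [5, 3, 2, 1]
Peg 1: []
Peg 2: [4]
Peg 3: []

After move 4 (0->3):
Peg 0: [5, 3, 2]
Peg 1: []
Peg 2: [4]
Peg 3: [1]

After move 5 (3->1):
Peg 0: [5, 3, 2]
Peg 1: [1]
Peg 2: [4]
Peg 3: []

After move 6 (0->2):
Peg 0: [5, 3]
Peg 1: [1]
Peg 2: [4, 2]
Peg 3: []

After move 7 (1->2):
Peg 0: [5, 3]
Peg 1: []
Peg 2: [4, 2, 1]
Peg 3: []

After move 8 (2->3):
Peg 0: [5, 3]
Peg 1: []
Peg 2: [4, 2]
Peg 3: [1]

After move 9 (0->1):
Peg 0: [5]
Peg 1: [3]
Peg 2: [4, 2]
Peg 3: [1]

After move 10 (3->2):
Peg 0: [5]
Peg 1: [3]
Peg 2: [4, 2, 1]
Peg 3: []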